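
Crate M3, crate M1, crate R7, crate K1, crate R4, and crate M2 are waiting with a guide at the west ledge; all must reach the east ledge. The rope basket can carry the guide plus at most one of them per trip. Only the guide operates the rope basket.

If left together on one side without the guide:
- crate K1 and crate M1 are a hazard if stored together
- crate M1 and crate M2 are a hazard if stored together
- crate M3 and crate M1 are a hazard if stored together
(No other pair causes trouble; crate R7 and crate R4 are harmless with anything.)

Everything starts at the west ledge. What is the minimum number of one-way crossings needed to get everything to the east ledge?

Following every safe sequence of crossings from the start, the most of the 6 that can be at the east ledge as the rope basket arrives there on crossings 1, 3, 5, 7 is 1, 2, 3, 4 respectively; the best ever achieved is 4 of 6.
From crossing 9 on, no configuration arises that was not already reachable earlier: only 36 distinct safe configurations (who is on which side, and where the rope basket is) can ever be reached, none of them has everyone across, and every continuation just revisits them. So no valid plan exists.

impossible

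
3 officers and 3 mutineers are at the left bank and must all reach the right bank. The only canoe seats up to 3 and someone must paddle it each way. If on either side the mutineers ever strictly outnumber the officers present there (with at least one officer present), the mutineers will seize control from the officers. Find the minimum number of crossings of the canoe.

Counting alone: each trip to the right bank takes at most 3 across and each return brings at least 1 back, so after t trips out (and t−1 returns) at most 3t − (t−1) of the 6 are across; that first reaches 6 at t = 3, so at least 5 crossings are needed.
The plan below uses exactly 5 crossings, so it is optimal:
1. 2 mutineers → the right bank.  (the left bank: 3O 1M; the right bank: 0O 2M)
2. 1 mutineer ← the left bank.  (the left bank: 3O 2M; the right bank: 0O 1M)
3. 3 officers → the right bank.  (the left bank: 0O 2M; the right bank: 3O 1M)
4. 1 mutineer ← the left bank.  (the left bank: 0O 3M; the right bank: 3O 0M)
5. 3 mutineers → the right bank.  (the left bank: 0O 0M; the right bank: 3O 3M)

5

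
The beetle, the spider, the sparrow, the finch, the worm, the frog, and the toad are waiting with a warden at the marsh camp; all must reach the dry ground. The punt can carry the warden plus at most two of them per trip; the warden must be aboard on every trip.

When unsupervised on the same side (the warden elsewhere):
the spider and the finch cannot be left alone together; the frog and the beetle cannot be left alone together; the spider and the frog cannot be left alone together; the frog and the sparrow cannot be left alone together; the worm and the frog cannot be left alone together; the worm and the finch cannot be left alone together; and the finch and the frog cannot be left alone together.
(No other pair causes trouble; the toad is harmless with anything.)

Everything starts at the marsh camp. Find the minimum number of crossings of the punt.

11

Counting alone: the warden can take at most 2 across per trip to the dry ground, so moving all 7 needs at least 4 loaded trips out, with a return between consecutive ones — at least 7 crossings.
The safety rule pushes this higher. Following every safe sequence of crossings, the most of the 7 that can be at the dry ground as the punt arrives there on crossings 7, 9 is 5, 6 respectively — never all 7.
So no plan with fewer than 11 crossings exists, and this one achieves 11:
1. Warden goes to the dry ground with the finch and the frog.  [the marsh camp: the beetle, the sparrow, the spider, the toad, the worm | the dry ground: the finch, the frog]
2. Warden goes back to the marsh camp with the finch.  [the marsh camp: the beetle, the finch, the sparrow, the spider, the toad, the worm | the dry ground: the frog]
3. Warden goes to the dry ground with the beetle and the finch.  [the marsh camp: the sparrow, the spider, the toad, the worm | the dry ground: the beetle, the finch, the frog]
4. Warden goes back to the marsh camp with the frog.  [the marsh camp: the frog, the sparrow, the spider, the toad, the worm | the dry ground: the beetle, the finch]
5. Warden goes to the dry ground with the frog and the sparrow.  [the marsh camp: the spider, the toad, the worm | the dry ground: the beetle, the finch, the frog, the sparrow]
6. Warden goes back to the marsh camp with the frog.  [the marsh camp: the frog, the spider, the toad, the worm | the dry ground: the beetle, the finch, the sparrow]
7. Warden goes to the dry ground with the spider and the worm.  [the marsh camp: the frog, the toad | the dry ground: the beetle, the finch, the sparrow, the spider, the worm]
8. Warden goes back to the marsh camp with the finch.  [the marsh camp: the finch, the frog, the toad | the dry ground: the beetle, the sparrow, the spider, the worm]
9. Warden goes to the dry ground with the finch and the toad.  [the marsh camp: the frog | the dry ground: the beetle, the finch, the sparrow, the spider, the toad, the worm]
10. Warden goes back to the marsh camp with the finch.  [the marsh camp: the finch, the frog | the dry ground: the beetle, the sparrow, the spider, the toad, the worm]
11. Warden goes to the dry ground with the finch and the frog.  [the marsh camp: — | the dry ground: the beetle, the finch, the frog, the sparrow, the spider, the toad, the worm]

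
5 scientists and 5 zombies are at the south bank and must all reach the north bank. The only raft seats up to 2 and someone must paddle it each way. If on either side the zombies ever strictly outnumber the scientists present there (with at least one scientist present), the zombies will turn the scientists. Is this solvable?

No

Following every safe sequence of crossings from the start, the most of the 10 that can be at the north bank as the raft arrives there on crossings 1, 3, 5, 7 is 2, 3, 4, 5 respectively; the best ever achieved is 5 of 10.
From crossing 9 on, no configuration arises that was not already reachable earlier: only 13 distinct safe configurations (who is on which side, and where the raft is) can ever be reached, none of them has everyone across, and every continuation just revisits them. They are: 0 scientists + 0 zombies across (raft back at the start); 0 scientists + 1 zombie across (raft there); 0 scientists + 1 zombie across (raft back at the start); 0 scientists + 2 zombies across (raft there); 0 scientists + 2 zombies across (raft back at the start); 0 scientists + 3 zombies across (raft there); 0 scientists + 3 zombies across (raft back at the start); 0 scientists + 4 zombies across (raft there); 0 scientists + 4 zombies across (raft back at the start); 0 scientists + 5 zombies across (raft there); 1 scientist + 1 zombie across (raft there); 1 scientist + 1 zombie across (raft back at the start); 2 scientists + 2 zombies across (raft there). So no valid plan exists.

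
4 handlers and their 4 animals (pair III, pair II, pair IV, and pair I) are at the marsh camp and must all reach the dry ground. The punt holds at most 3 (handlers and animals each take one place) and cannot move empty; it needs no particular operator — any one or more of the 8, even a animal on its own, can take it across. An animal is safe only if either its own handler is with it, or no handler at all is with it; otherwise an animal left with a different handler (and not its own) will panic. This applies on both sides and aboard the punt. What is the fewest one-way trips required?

Counting alone: each trip to the dry ground takes at most 3 across and each return brings at least 1 back, so after t trips out (and t−1 returns) at most 3t − (t−1) of the 8 are across; that first reaches 8 at t = 4, so at least 7 crossings are needed.
The safety rule pushes this higher. Following every safe sequence of crossings, the most of the 8 that can be at the dry ground as the punt arrives there on crossing 7 is 7 — never all 8.
So no plan with fewer than 9 crossings exists, and this one achieves 9:
1. animal III and handler III cross → the dry ground.
2. handler III crosses ← the marsh camp.
3. animal II, handler II, and handler III cross → the dry ground.
4. animal III and handler III cross ← the marsh camp.
5. handler I, handler III, and handler IV cross → the dry ground.
6. animal II crosses ← the marsh camp.
7. animal II and animal III cross → the dry ground.
8. animal III crosses ← the marsh camp.
9. animal I, animal III, and animal IV cross → the dry ground.

9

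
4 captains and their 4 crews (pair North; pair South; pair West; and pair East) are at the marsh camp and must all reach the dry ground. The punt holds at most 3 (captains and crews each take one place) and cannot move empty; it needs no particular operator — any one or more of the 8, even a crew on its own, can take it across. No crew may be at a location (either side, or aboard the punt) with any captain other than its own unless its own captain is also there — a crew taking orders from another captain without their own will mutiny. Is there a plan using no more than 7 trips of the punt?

No

Counting alone: each trip to the dry ground takes at most 3 across and each return brings at least 1 back, so after t trips out (and t−1 returns) at most 3t − (t−1) of the 8 are across; that first reaches 8 at t = 4, so at least 7 crossings are needed.
The safety rule pushes this higher. Following every safe sequence of crossings, the most of the 8 that can be at the dry ground as the punt arrives there on crossing 7 is 7 — never all 8.
So the move cannot be finished within 7 crossings. (The shortest complete plan takes 9:)
1. captain North and crew North cross → the dry ground.
2. captain North crosses ← the marsh camp.
3. captain North, captain South, and crew South cross → the dry ground.
4. captain North and crew North cross ← the marsh camp.
5. captain East, captain North, and captain West cross → the dry ground.
6. crew South crosses ← the marsh camp.
7. crew North and crew South cross → the dry ground.
8. crew North crosses ← the marsh camp.
9. crew East, crew North, and crew West cross → the dry ground.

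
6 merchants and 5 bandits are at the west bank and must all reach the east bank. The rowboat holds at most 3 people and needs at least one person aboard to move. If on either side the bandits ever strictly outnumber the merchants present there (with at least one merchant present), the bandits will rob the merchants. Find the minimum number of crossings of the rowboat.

Counting alone: each trip to the east bank takes at most 3 across and each return brings at least 1 back, so after t trips out (and t−1 returns) at most 3t − (t−1) of the 11 are across; that first reaches 11 at t = 5, so at least 9 crossings are needed.
The plan below uses exactly 9 crossings, so it is optimal:
1. 3 bandits → the east bank.  (the west bank: 6M 2B; the east bank: 0M 3B)
2. 1 bandit ← the west bank.  (the west bank: 6M 3B; the east bank: 0M 2B)
3. 3 merchants → the east bank.  (the west bank: 3M 3B; the east bank: 3M 2B)
4. 1 merchant ← the west bank.  (the west bank: 4M 3B; the east bank: 2M 2B)
5. 2 merchants and 1 bandit → the east bank.  (the west bank: 2M 2B; the east bank: 4M 3B)
6. 1 merchant ← the west bank.  (the west bank: 3M 2B; the east bank: 3M 3B)
7. 2 merchants and 1 bandit → the east bank.  (the west bank: 1M 1B; the east bank: 5M 4B)
8. 1 merchant ← the west bank.  (the west bank: 2M 1B; the east bank: 4M 4B)
9. 2 merchants and 1 bandit → the east bank.  (the west bank: 0M 0B; the east bank: 6M 5B)

9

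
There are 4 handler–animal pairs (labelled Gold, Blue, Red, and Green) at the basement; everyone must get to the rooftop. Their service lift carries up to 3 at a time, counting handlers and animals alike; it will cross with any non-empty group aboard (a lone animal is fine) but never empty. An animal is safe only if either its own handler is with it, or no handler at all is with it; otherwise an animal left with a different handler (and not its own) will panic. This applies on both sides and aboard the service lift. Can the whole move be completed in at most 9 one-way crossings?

Yes

Yes — this plan uses 9 crossings (≤ 9):
1. animal Gold and handler Gold cross → the rooftop.
2. handler Gold crosses ← the basement.
3. animal Blue, handler Blue, and handler Gold cross → the rooftop.
4. animal Gold and handler Gold cross ← the basement.
5. handler Gold, handler Green, and handler Red cross → the rooftop.
6. animal Blue crosses ← the basement.
7. animal Blue and animal Gold cross → the rooftop.
8. animal Gold crosses ← the basement.
9. animal Gold, animal Green, and animal Red cross → the rooftop.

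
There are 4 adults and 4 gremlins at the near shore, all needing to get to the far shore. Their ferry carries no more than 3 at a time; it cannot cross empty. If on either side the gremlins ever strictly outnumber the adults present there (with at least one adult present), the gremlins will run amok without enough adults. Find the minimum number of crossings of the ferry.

9

Counting alone: each trip to the far shore takes at most 3 across and each return brings at least 1 back, so after t trips out (and t−1 returns) at most 3t − (t−1) of the 8 are across; that first reaches 8 at t = 4, so at least 7 crossings are needed.
The safety rule pushes this higher. Following every safe sequence of crossings, the most of the 8 that can be at the far shore as the ferry arrives there on crossing 7 is 7 — never all 8.
So no plan with fewer than 9 crossings exists, and this one achieves 9:
1. 2 gremlins → the far shore.  (the near shore: 4A 2G; the far shore: 0A 2G)
2. 1 gremlin ← the near shore.  (the near shore: 4A 3G; the far shore: 0A 1G)
3. 3 gremlins → the far shore.  (the near shore: 4A 0G; the far shore: 0A 4G)
4. 1 gremlin ← the near shore.  (the near shore: 4A 1G; the far shore: 0A 3G)
5. 3 adults → the far shore.  (the near shore: 1A 1G; the far shore: 3A 3G)
6. 1 adult and 1 gremlin ← the near shore.  (the near shore: 2A 2G; the far shore: 2A 2G)
7. 2 adults → the far shore.  (the near shore: 0A 2G; the far shore: 4A 2G)
8. 1 gremlin ← the near shore.  (the near shore: 0A 3G; the far shore: 4A 1G)
9. 3 gremlins → the far shore.  (the near shore: 0A 0G; the far shore: 4A 4G)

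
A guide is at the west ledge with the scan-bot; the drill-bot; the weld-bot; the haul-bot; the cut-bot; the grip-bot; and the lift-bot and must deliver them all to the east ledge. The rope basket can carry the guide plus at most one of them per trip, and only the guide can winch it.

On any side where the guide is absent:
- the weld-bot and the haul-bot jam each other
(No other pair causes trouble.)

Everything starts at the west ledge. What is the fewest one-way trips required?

Counting alone: the guide can take at most 1 across per trip to the east ledge, so moving all 7 needs at least 7 loaded trips out, with a return between consecutive ones — at least 13 crossings.
The plan below uses exactly 13 crossings, so it is optimal:
1. Guide goes to the east ledge with the weld-bot.  [the west ledge: the cut-bot, the drill-bot, the grip-bot, the haul-bot, the lift-bot, the scan-bot | the east ledge: the weld-bot]
2. Guide goes back to the west ledge alone.  [the west ledge: the cut-bot, the drill-bot, the grip-bot, the haul-bot, the lift-bot, the scan-bot | the east ledge: the weld-bot]
3. Guide goes to the east ledge with the scan-bot.  [the west ledge: the cut-bot, the drill-bot, the grip-bot, the haul-bot, the lift-bot | the east ledge: the scan-bot, the weld-bot]
4. Guide goes back to the west ledge alone.  [the west ledge: the cut-bot, the drill-bot, the grip-bot, the haul-bot, the lift-bot | the east ledge: the scan-bot, the weld-bot]
5. Guide goes to the east ledge with the drill-bot.  [the west ledge: the cut-bot, the grip-bot, the haul-bot, the lift-bot | the east ledge: the drill-bot, the scan-bot, the weld-bot]
6. Guide goes back to the west ledge alone.  [the west ledge: the cut-bot, the grip-bot, the haul-bot, the lift-bot | the east ledge: the drill-bot, the scan-bot, the weld-bot]
7. Guide goes to the east ledge with the cut-bot.  [the west ledge: the grip-bot, the haul-bot, the lift-bot | the east ledge: the cut-bot, the drill-bot, the scan-bot, the weld-bot]
8. Guide goes back to the west ledge alone.  [the west ledge: the grip-bot, the haul-bot, the lift-bot | the east ledge: the cut-bot, the drill-bot, the scan-bot, the weld-bot]
9. Guide goes to the east ledge with the grip-bot.  [the west ledge: the haul-bot, the lift-bot | the east ledge: the cut-bot, the drill-bot, the grip-bot, the scan-bot, the weld-bot]
10. Guide goes back to the west ledge alone.  [the west ledge: the haul-bot, the lift-bot | the east ledge: the cut-bot, the drill-bot, the grip-bot, the scan-bot, the weld-bot]
11. Guide goes to the east ledge with the lift-bot.  [the west ledge: the haul-bot | the east ledge: the cut-bot, the drill-bot, the grip-bot, the lift-bot, the scan-bot, the weld-bot]
12. Guide goes back to the west ledge alone.  [the west ledge: the haul-bot | the east ledge: the cut-bot, the drill-bot, the grip-bot, the lift-bot, the scan-bot, the weld-bot]
13. Guide goes to the east ledge with the haul-bot.  [the west ledge: — | the east ledge: the cut-bot, the drill-bot, the grip-bot, the haul-bot, the lift-bot, the scan-bot, the weld-bot]

13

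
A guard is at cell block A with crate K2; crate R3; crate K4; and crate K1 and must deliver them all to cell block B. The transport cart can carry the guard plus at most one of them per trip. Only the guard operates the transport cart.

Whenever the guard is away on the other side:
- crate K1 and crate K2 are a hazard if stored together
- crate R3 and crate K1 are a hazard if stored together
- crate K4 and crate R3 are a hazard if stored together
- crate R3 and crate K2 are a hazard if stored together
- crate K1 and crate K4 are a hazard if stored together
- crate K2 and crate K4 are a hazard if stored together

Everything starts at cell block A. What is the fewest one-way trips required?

impossible

Whatever the first load, the items left behind include a forbidden pair without the guard. No opening move is safe, so no plan exists.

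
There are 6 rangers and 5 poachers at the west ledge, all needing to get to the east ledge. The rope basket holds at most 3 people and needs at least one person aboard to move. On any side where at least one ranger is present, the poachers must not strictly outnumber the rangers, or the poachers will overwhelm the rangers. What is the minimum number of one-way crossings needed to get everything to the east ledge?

Counting alone: each trip to the east ledge takes at most 3 across and each return brings at least 1 back, so after t trips out (and t−1 returns) at most 3t − (t−1) of the 11 are across; that first reaches 11 at t = 5, so at least 9 crossings are needed.
The plan below uses exactly 9 crossings, so it is optimal:
1. 3 poachers → the east ledge.  (the west ledge: 6R 2P; the east ledge: 0R 3P)
2. 1 poacher ← the west ledge.  (the west ledge: 6R 3P; the east ledge: 0R 2P)
3. 3 rangers → the east ledge.  (the west ledge: 3R 3P; the east ledge: 3R 2P)
4. 1 ranger ← the west ledge.  (the west ledge: 4R 3P; the east ledge: 2R 2P)
5. 2 rangers and 1 poacher → the east ledge.  (the west ledge: 2R 2P; the east ledge: 4R 3P)
6. 1 ranger ← the west ledge.  (the west ledge: 3R 2P; the east ledge: 3R 3P)
7. 2 rangers and 1 poacher → the east ledge.  (the west ledge: 1R 1P; the east ledge: 5R 4P)
8. 1 ranger ← the west ledge.  (the west ledge: 2R 1P; the east ledge: 4R 4P)
9. 2 rangers and 1 poacher → the east ledge.  (the west ledge: 0R 0P; the east ledge: 6R 5P)

9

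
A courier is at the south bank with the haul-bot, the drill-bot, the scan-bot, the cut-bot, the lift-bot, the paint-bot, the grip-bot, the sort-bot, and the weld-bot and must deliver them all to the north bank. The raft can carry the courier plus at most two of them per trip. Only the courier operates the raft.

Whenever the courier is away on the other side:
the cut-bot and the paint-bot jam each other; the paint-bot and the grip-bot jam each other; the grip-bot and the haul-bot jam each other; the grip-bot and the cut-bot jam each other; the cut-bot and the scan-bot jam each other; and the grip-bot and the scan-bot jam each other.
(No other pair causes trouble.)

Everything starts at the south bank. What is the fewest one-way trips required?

15

Counting alone: the courier can take at most 2 across per trip to the north bank, so moving all 9 needs at least 5 loaded trips out, with a return between consecutive ones — at least 9 crossings.
The safety rule pushes this higher. Following every safe sequence of crossings, the most of the 9 that can be at the north bank as the raft arrives there on crossings 9, 11, 13 is 6, 7, 8 respectively — never all 9.
So no plan with fewer than 15 crossings exists, and this one achieves 15:
1. Courier goes to the north bank with the cut-bot and the grip-bot.  [the south bank: the drill-bot, the haul-bot, the lift-bot, the paint-bot, the scan-bot, the sort-bot, the weld-bot | the north bank: the cut-bot, the grip-bot]
2. Courier goes back to the south bank with the cut-bot.  [the south bank: the cut-bot, the drill-bot, the haul-bot, the lift-bot, the paint-bot, the scan-bot, the sort-bot, the weld-bot | the north bank: the grip-bot]
3. Courier goes to the north bank with the cut-bot and the haul-bot.  [the south bank: the drill-bot, the lift-bot, the paint-bot, the scan-bot, the sort-bot, the weld-bot | the north bank: the cut-bot, the grip-bot, the haul-bot]
4. Courier goes back to the south bank with the grip-bot.  [the south bank: the drill-bot, the grip-bot, the lift-bot, the paint-bot, the scan-bot, the sort-bot, the weld-bot | the north bank: the cut-bot, the haul-bot]
5. Courier goes to the north bank with the drill-bot and the grip-bot.  [the south bank: the lift-bot, the paint-bot, the scan-bot, the sort-bot, the weld-bot | the north bank: the cut-bot, the drill-bot, the grip-bot, the haul-bot]
6. Courier goes back to the south bank with the grip-bot.  [the south bank: the grip-bot, the lift-bot, the paint-bot, the scan-bot, the sort-bot, the weld-bot | the north bank: the cut-bot, the drill-bot, the haul-bot]
7. Courier goes to the north bank with the paint-bot and the scan-bot.  [the south bank: the grip-bot, the lift-bot, the sort-bot, the weld-bot | the north bank: the cut-bot, the drill-bot, the haul-bot, the paint-bot, the scan-bot]
8. Courier goes back to the south bank with the cut-bot.  [the south bank: the cut-bot, the grip-bot, the lift-bot, the sort-bot, the weld-bot | the north bank: the drill-bot, the haul-bot, the paint-bot, the scan-bot]
9. Courier goes to the north bank with the cut-bot and the lift-bot.  [the south bank: the grip-bot, the sort-bot, the weld-bot | the north bank: the cut-bot, the drill-bot, the haul-bot, the lift-bot, the paint-bot, the scan-bot]
10. Courier goes back to the south bank with the cut-bot.  [the south bank: the cut-bot, the grip-bot, the sort-bot, the weld-bot | the north bank: the drill-bot, the haul-bot, the lift-bot, the paint-bot, the scan-bot]
11. Courier goes to the north bank with the cut-bot and the sort-bot.  [the south bank: the grip-bot, the weld-bot | the north bank: the cut-bot, the drill-bot, the haul-bot, the lift-bot, the paint-bot, the scan-bot, the sort-bot]
12. Courier goes back to the south bank with the cut-bot.  [the south bank: the cut-bot, the grip-bot, the weld-bot | the north bank: the drill-bot, the haul-bot, the lift-bot, the paint-bot, the scan-bot, the sort-bot]
13. Courier goes to the north bank with the cut-bot and the weld-bot.  [the south bank: the grip-bot | the north bank: the cut-bot, the drill-bot, the haul-bot, the lift-bot, the paint-bot, the scan-bot, the sort-bot, the weld-bot]
14. Courier goes back to the south bank with the cut-bot.  [the south bank: the cut-bot, the grip-bot | the north bank: the drill-bot, the haul-bot, the lift-bot, the paint-bot, the scan-bot, the sort-bot, the weld-bot]
15. Courier goes to the north bank with the cut-bot and the grip-bot.  [the south bank: — | the north bank: the cut-bot, the drill-bot, the grip-bot, the haul-bot, the lift-bot, the paint-bot, the scan-bot, the sort-bot, the weld-bot]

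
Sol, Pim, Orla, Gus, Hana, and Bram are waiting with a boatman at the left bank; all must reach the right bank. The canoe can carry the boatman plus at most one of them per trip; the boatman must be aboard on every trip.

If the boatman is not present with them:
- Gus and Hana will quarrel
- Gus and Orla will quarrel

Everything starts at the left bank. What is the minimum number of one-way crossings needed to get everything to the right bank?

Counting alone: the boatman can take at most 1 across per trip to the right bank, so moving all 6 needs at least 6 loaded trips out, with a return between consecutive ones — at least 11 crossings.
The safety rule pushes this higher. Following every safe sequence of crossings, the most of the 6 that can be at the right bank as the canoe arrives there on crossing 11 is 5 — never all 6.
So no plan with fewer than 13 crossings exists, and this one achieves 13:
1. Boatman goes to the right bank with Gus.  [the left bank: Bram, Hana, Orla, Pim, Sol | the right bank: Gus]
2. Boatman goes back to the left bank alone.  [the left bank: Bram, Hana, Orla, Pim, Sol | the right bank: Gus]
3. Boatman goes to the right bank with Sol.  [the left bank: Bram, Hana, Orla, Pim | the right bank: Gus, Sol]
4. Boatman goes back to the left bank alone.  [the left bank: Bram, Hana, Orla, Pim | the right bank: Gus, Sol]
5. Boatman goes to the right bank with Pim.  [the left bank: Bram, Hana, Orla | the right bank: Gus, Pim, Sol]
6. Boatman goes back to the left bank alone.  [the left bank: Bram, Hana, Orla | the right bank: Gus, Pim, Sol]
7. Boatman goes to the right bank with Orla.  [the left bank: Bram, Hana | the right bank: Gus, Orla, Pim, Sol]
8. Boatman goes back to the left bank with Gus.  [the left bank: Bram, Gus, Hana | the right bank: Orla, Pim, Sol]
9. Boatman goes to the right bank with Hana.  [the left bank: Bram, Gus | the right bank: Hana, Orla, Pim, Sol]
10. Boatman goes back to the left bank alone.  [the left bank: Bram, Gus | the right bank: Hana, Orla, Pim, Sol]
11. Boatman goes to the right bank with Bram.  [the left bank: Gus | the right bank: Bram, Hana, Orla, Pim, Sol]
12. Boatman goes back to the left bank alone.  [the left bank: Gus | the right bank: Bram, Hana, Orla, Pim, Sol]
13. Boatman goes to the right bank with Gus.  [the left bank: — | the right bank: Bram, Gus, Hana, Orla, Pim, Sol]

13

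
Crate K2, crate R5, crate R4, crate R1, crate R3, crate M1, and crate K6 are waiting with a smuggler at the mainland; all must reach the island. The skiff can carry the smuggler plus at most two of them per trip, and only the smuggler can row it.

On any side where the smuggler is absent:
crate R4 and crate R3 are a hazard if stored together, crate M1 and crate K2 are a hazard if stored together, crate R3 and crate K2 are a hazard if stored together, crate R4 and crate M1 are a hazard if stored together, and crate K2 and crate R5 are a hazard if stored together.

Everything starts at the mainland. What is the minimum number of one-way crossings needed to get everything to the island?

9

Counting alone: the smuggler can take at most 2 across per trip to the island, so moving all 7 needs at least 4 loaded trips out, with a return between consecutive ones — at least 7 crossings.
The safety rule pushes this higher. Following every safe sequence of crossings, the most of the 7 that can be at the island as the skiff arrives there on crossing 7 is 6 — never all 7.
So no plan with fewer than 9 crossings exists, and this one achieves 9:
1. Smuggler goes to the island with crate K2 and crate R4.  [the mainland: crate K6, crate M1, crate R1, crate R3, crate R5 | the island: crate K2, crate R4]
2. Smuggler goes back to the mainland alone.  [the mainland: crate K6, crate M1, crate R1, crate R3, crate R5 | the island: crate K2, crate R4]
3. Smuggler goes to the island with crate R5.  [the mainland: crate K6, crate M1, crate R1, crate R3 | the island: crate K2, crate R4, crate R5]
4. Smuggler goes back to the mainland with crate K2.  [the mainland: crate K2, crate K6, crate M1, crate R1, crate R3 | the island: crate R4, crate R5]
5. Smuggler goes to the island with crate M1 and crate R3.  [the mainland: crate K2, crate K6, crate R1 | the island: crate M1, crate R3, crate R4, crate R5]
6. Smuggler goes back to the mainland with crate R4.  [the mainland: crate K2, crate K6, crate R1, crate R4 | the island: crate M1, crate R3, crate R5]
7. Smuggler goes to the island with crate K6 and crate R1.  [the mainland: crate K2, crate R4 | the island: crate K6, crate M1, crate R1, crate R3, crate R5]
8. Smuggler goes back to the mainland alone.  [the mainland: crate K2, crate R4 | the island: crate K6, crate M1, crate R1, crate R3, crate R5]
9. Smuggler goes to the island with crate K2 and crate R4.  [the mainland: — | the island: crate K2, crate K6, crate M1, crate R1, crate R3, crate R4, crate R5]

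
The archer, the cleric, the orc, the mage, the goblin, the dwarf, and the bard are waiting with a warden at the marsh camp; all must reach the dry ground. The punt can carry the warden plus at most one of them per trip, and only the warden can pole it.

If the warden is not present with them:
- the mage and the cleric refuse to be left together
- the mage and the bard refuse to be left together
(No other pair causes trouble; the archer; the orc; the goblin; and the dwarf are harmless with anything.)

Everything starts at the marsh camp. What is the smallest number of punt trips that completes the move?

15

Counting alone: the warden can take at most 1 across per trip to the dry ground, so moving all 7 needs at least 7 loaded trips out, with a return between consecutive ones — at least 13 crossings.
The safety rule pushes this higher. Following every safe sequence of crossings, the most of the 7 that can be at the dry ground as the punt arrives there on crossing 13 is 6 — never all 7.
So no plan with fewer than 15 crossings exists, and this one achieves 15:
1. Warden goes to the dry ground with the mage.  [the marsh camp: the archer, the bard, the cleric, the dwarf, the goblin, the orc | the dry ground: the mage]
2. Warden goes back to the marsh camp alone.  [the marsh camp: the archer, the bard, the cleric, the dwarf, the goblin, the orc | the dry ground: the mage]
3. Warden goes to the dry ground with the archer.  [the marsh camp: the bard, the cleric, the dwarf, the goblin, the orc | the dry ground: the archer, the mage]
4. Warden goes back to the marsh camp alone.  [the marsh camp: the bard, the cleric, the dwarf, the goblin, the orc | the dry ground: the archer, the mage]
5. Warden goes to the dry ground with the cleric.  [the marsh camp: the bard, the dwarf, the goblin, the orc | the dry ground: the archer, the cleric, the mage]
6. Warden goes back to the marsh camp with the mage.  [the marsh camp: the bard, the dwarf, the goblin, the mage, the orc | the dry ground: the archer, the cleric]
7. Warden goes to the dry ground with the bard.  [the marsh camp: the dwarf, the goblin, the mage, the orc | the dry ground: the archer, the bard, the cleric]
8. Warden goes back to the marsh camp alone.  [the marsh camp: the dwarf, the goblin, the mage, the orc | the dry ground: the archer, the bard, the cleric]
9. Warden goes to the dry ground with the orc.  [the marsh camp: the dwarf, the goblin, the mage | the dry ground: the archer, the bard, the cleric, the orc]
10. Warden goes back to the marsh camp alone.  [the marsh camp: the dwarf, the goblin, the mage | the dry ground: the archer, the bard, the cleric, the orc]
11. Warden goes to the dry ground with the goblin.  [the marsh camp: the dwarf, the mage | the dry ground: the archer, the bard, the cleric, the goblin, the orc]
12. Warden goes back to the marsh camp alone.  [the marsh camp: the dwarf, the mage | the dry ground: the archer, the bard, the cleric, the goblin, the orc]
13. Warden goes to the dry ground with the dwarf.  [the marsh camp: the mage | the dry ground: the archer, the bard, the cleric, the dwarf, the goblin, the orc]
14. Warden goes back to the marsh camp alone.  [the marsh camp: the mage | the dry ground: the archer, the bard, the cleric, the dwarf, the goblin, the orc]
15. Warden goes to the dry ground with the mage.  [the marsh camp: — | the dry ground: the archer, the bard, the cleric, the dwarf, the goblin, the mage, the orc]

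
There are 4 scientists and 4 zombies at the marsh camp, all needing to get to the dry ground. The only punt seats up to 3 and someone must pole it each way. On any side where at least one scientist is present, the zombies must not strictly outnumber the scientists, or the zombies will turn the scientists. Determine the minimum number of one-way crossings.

Counting alone: each trip to the dry ground takes at most 3 across and each return brings at least 1 back, so after t trips out (and t−1 returns) at most 3t − (t−1) of the 8 are across; that first reaches 8 at t = 4, so at least 7 crossings are needed.
The safety rule pushes this higher. Following every safe sequence of crossings, the most of the 8 that can be at the dry ground as the punt arrives there on crossing 7 is 7 — never all 8.
So no plan with fewer than 9 crossings exists, and this one achieves 9:
1. 2 zombies → the dry ground.  (the marsh camp: 4S 2Z; the dry ground: 0S 2Z)
2. 1 zombie ← the marsh camp.  (the marsh camp: 4S 3Z; the dry ground: 0S 1Z)
3. 3 zombies → the dry ground.  (the marsh camp: 4S 0Z; the dry ground: 0S 4Z)
4. 1 zombie ← the marsh camp.  (the marsh camp: 4S 1Z; the dry ground: 0S 3Z)
5. 3 scientists → the dry ground.  (the marsh camp: 1S 1Z; the dry ground: 3S 3Z)
6. 1 scientist and 1 zombie ← the marsh camp.  (the marsh camp: 2S 2Z; the dry ground: 2S 2Z)
7. 2 scientists → the dry ground.  (the marsh camp: 0S 2Z; the dry ground: 4S 2Z)
8. 1 zombie ← the marsh camp.  (the marsh camp: 0S 3Z; the dry ground: 4S 1Z)
9. 3 zombies → the dry ground.  (the marsh camp: 0S 0Z; the dry ground: 4S 4Z)

9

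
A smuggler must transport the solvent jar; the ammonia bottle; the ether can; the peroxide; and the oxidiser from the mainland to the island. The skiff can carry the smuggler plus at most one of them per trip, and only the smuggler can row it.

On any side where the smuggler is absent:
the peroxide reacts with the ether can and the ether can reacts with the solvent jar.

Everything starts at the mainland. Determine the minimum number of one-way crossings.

Counting alone: the smuggler can take at most 1 across per trip to the island, so moving all 5 needs at least 5 loaded trips out, with a return between consecutive ones — at least 9 crossings.
The safety rule pushes this higher. Following every safe sequence of crossings, the most of the 5 that can be at the island as the skiff arrives there on crossing 9 is 4 — never all 5.
So no plan with fewer than 11 crossings exists, and this one achieves 11:
1. Smuggler goes to the island with the ether can.  [the mainland: the ammonia bottle, the oxidiser, the peroxide, the solvent jar | the island: the ether can]
2. Smuggler goes back to the mainland alone.  [the mainland: the ammonia bottle, the oxidiser, the peroxide, the solvent jar | the island: the ether can]
3. Smuggler goes to the island with the solvent jar.  [the mainland: the ammonia bottle, the oxidiser, the peroxide | the island: the ether can, the solvent jar]
4. Smuggler goes back to the mainland with the ether can.  [the mainland: the ammonia bottle, the ether can, the oxidiser, the peroxide | the island: the solvent jar]
5. Smuggler goes to the island with the peroxide.  [the mainland: the ammonia bottle, the ether can, the oxidiser | the island: the peroxide, the solvent jar]
6. Smuggler goes back to the mainland alone.  [the mainland: the ammonia bottle, the ether can, the oxidiser | the island: the peroxide, the solvent jar]
7. Smuggler goes to the island with the ammonia bottle.  [the mainland: the ether can, the oxidiser | the island: the ammonia bottle, the peroxide, the solvent jar]
8. Smuggler goes back to the mainland alone.  [the mainland: the ether can, the oxidiser | the island: the ammonia bottle, the peroxide, the solvent jar]
9. Smuggler goes to the island with the oxidiser.  [the mainland: the ether can | the island: the ammonia bottle, the oxidiser, the peroxide, the solvent jar]
10. Smuggler goes back to the mainland alone.  [the mainland: the ether can | the island: the ammonia bottle, the oxidiser, the peroxide, the solvent jar]
11. Smuggler goes to the island with the ether can.  [the mainland: — | the island: the ammonia bottle, the ether can, the oxidiser, the peroxide, the solvent jar]

11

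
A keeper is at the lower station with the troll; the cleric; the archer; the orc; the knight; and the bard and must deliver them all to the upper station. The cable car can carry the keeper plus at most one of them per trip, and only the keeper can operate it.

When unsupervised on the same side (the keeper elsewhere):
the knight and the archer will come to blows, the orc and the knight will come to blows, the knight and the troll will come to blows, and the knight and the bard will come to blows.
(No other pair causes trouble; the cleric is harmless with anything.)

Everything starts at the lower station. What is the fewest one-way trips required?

impossible

Following every safe sequence of crossings from the start, the most of the 6 that can be at the upper station as the cable car arrives there on crossings 1, 3, 5 is 1, 2, 3 respectively; the best ever achieved is 3 of 6.
From crossing 7 on, no configuration arises that was not already reachable earlier: only 22 distinct safe configurations (who is on which side, and where the cable car is) can ever be reached, none of them has everyone across, and every continuation just revisits them. So no valid plan exists.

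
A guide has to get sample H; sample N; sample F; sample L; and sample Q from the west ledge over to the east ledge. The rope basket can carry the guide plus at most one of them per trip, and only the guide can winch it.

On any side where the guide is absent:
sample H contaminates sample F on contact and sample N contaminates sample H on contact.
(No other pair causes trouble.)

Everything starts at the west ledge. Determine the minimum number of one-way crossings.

11

Counting alone: the guide can take at most 1 across per trip to the east ledge, so moving all 5 needs at least 5 loaded trips out, with a return between consecutive ones — at least 9 crossings.
The safety rule pushes this higher. Following every safe sequence of crossings, the most of the 5 that can be at the east ledge as the rope basket arrives there on crossing 9 is 4 — never all 5.
So no plan with fewer than 11 crossings exists, and this one achieves 11:
1. Guide goes to the east ledge with sample H.  [the west ledge: sample F, sample L, sample N, sample Q | the east ledge: sample H]
2. Guide goes back to the west ledge alone.  [the west ledge: sample F, sample L, sample N, sample Q | the east ledge: sample H]
3. Guide goes to the east ledge with sample N.  [the west ledge: sample F, sample L, sample Q | the east ledge: sample H, sample N]
4. Guide goes back to the west ledge with sample H.  [the west ledge: sample F, sample H, sample L, sample Q | the east ledge: sample N]
5. Guide goes to the east ledge with sample F.  [the west ledge: sample H, sample L, sample Q | the east ledge: sample F, sample N]
6. Guide goes back to the west ledge alone.  [the west ledge: sample H, sample L, sample Q | the east ledge: sample F, sample N]
7. Guide goes to the east ledge with sample L.  [the west ledge: sample H, sample Q | the east ledge: sample F, sample L, sample N]
8. Guide goes back to the west ledge alone.  [the west ledge: sample H, sample Q | the east ledge: sample F, sample L, sample N]
9. Guide goes to the east ledge with sample Q.  [the west ledge: sample H | the east ledge: sample F, sample L, sample N, sample Q]
10. Guide goes back to the west ledge alone.  [the west ledge: sample H | the east ledge: sample F, sample L, sample N, sample Q]
11. Guide goes to the east ledge with sample H.  [the west ledge: — | the east ledge: sample F, sample H, sample L, sample N, sample Q]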